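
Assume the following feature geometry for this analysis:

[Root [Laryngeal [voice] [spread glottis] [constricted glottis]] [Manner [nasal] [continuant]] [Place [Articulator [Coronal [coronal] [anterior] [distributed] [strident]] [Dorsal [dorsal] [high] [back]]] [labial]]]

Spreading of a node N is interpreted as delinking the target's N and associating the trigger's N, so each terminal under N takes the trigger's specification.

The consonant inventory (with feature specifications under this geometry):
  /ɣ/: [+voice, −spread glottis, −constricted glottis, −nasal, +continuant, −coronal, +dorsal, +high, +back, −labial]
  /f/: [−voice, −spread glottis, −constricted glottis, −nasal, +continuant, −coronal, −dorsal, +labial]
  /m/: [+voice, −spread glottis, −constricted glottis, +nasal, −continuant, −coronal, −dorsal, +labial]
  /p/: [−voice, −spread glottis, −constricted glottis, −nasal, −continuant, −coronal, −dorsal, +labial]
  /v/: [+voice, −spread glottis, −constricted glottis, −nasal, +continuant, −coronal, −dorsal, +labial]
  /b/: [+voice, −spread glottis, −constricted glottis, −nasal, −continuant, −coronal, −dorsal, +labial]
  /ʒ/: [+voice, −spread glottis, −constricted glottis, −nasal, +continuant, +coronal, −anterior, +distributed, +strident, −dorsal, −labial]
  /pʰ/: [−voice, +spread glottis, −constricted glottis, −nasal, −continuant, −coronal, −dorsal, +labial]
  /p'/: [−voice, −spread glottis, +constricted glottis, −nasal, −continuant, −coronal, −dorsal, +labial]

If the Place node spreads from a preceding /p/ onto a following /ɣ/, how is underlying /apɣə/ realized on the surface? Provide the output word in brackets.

[apvə]

The Place node dominates the terminals [coronal], [anterior], [distributed], [strident], [dorsal], [high], [back], [labial].
After delinking /ɣ/'s Place and linking /p/'s, the affected terminals become [−coronal], [−dorsal], [+labial]; [voice], [spread glottis], [constricted glottis], … (outside Place) are retained from /ɣ/.
This feature bundle is that of [v], so /apɣə/ surfaces as [apvə].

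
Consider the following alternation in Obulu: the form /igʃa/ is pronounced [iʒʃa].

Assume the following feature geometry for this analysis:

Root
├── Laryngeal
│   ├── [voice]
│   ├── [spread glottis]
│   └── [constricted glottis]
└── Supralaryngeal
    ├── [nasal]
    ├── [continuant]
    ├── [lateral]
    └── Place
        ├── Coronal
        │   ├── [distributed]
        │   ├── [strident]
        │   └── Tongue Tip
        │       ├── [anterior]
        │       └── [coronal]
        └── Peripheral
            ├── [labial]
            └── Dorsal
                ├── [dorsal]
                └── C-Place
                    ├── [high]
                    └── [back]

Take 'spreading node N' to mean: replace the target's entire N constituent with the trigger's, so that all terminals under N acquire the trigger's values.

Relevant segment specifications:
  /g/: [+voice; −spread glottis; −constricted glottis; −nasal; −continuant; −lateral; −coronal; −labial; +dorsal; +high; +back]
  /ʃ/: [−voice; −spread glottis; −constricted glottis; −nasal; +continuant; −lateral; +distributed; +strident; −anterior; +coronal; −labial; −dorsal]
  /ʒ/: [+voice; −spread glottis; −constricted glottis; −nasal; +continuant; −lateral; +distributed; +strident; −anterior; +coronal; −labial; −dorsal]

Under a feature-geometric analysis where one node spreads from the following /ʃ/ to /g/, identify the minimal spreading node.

Supralaryngeal

/g/ and [ʒ] differ in [continuant], [coronal], [anterior], [distributed], [strident], [dorsal], [high], [back]; every other specified feature is identical.
The smallest constituent containing every changed terminal is Supralaryngeal — each of its daughters lacks at least one of the affected features.
Delinking /g/'s Supralaryngeal and associating /ʃ/'s Supralaryngeal gives precisely the feature bundle of [ʒ].
Had Root spread, [voice] would have taken /ʃ/'s value; it stays as in /g/, confirming the spreading constituent is exactly Supralaryngeal.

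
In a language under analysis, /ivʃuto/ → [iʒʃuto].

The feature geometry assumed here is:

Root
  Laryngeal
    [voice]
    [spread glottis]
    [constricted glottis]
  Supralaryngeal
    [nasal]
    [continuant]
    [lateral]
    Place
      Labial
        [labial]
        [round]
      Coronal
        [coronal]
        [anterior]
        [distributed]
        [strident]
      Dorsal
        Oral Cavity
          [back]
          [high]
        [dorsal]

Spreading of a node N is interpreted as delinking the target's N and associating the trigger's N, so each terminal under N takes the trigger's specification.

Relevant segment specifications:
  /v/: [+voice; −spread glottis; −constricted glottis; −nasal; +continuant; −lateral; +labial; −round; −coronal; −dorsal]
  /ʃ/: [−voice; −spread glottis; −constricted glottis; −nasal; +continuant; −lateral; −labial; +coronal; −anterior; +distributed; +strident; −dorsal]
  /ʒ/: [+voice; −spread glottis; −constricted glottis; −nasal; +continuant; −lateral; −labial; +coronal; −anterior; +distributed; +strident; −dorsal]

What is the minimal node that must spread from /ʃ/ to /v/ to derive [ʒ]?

Place

The alternation /v/ → [ʒ] changes [labial], [round], [coronal], [anterior], [distributed], [strident] and nothing else.
In this geometry the lowest node dominating all of them is Place: every daughter of Place dominates only a proper subset, so no lower node suffices.
Spreading Place from /ʃ/ overwrites each of those terminals with /ʃ/'s values, yielding exactly [ʒ].
[voice], a feature on which the two segments disagree outside Place, is unchanged — nothing dominating it spread, and Place is the minimal sufficient constituent.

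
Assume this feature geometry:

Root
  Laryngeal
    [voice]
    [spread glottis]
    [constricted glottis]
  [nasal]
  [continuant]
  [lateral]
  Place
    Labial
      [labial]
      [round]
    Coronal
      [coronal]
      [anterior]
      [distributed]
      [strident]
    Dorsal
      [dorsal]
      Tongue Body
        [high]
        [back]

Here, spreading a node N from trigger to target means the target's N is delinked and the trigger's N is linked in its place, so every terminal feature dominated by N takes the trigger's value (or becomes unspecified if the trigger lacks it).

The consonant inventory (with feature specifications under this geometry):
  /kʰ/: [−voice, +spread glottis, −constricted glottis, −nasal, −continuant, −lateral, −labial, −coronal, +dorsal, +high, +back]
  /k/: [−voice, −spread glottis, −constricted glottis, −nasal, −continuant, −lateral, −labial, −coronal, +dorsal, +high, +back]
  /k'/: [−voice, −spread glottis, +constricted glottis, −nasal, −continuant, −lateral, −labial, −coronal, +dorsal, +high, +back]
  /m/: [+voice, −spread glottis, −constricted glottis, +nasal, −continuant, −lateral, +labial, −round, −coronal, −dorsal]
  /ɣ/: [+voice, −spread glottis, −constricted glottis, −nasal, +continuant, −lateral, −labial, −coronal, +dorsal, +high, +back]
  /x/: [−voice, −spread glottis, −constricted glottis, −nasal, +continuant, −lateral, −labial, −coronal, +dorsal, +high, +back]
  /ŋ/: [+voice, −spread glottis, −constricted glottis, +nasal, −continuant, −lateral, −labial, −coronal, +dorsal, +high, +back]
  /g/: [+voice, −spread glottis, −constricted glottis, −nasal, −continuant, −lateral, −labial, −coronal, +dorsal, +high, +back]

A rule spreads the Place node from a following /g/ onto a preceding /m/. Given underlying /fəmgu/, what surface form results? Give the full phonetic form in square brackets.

[fəŋgu]

Place immediately or transitively dominates [labial], [round], [coronal], [anterior], [distributed], [strident], [dorsal], [high], [back].
Spreading Place from /g/ onto /m/ replaces those values with /g/'s: [−labial], [−coronal], [+dorsal], [+high], [+back]. Features outside Place ([voice], [spread glottis], [constricted glottis], …) stay as in /m/.
Among the inventory, only /ŋ/ has exactly this specification, giving the surface form [fəŋgu].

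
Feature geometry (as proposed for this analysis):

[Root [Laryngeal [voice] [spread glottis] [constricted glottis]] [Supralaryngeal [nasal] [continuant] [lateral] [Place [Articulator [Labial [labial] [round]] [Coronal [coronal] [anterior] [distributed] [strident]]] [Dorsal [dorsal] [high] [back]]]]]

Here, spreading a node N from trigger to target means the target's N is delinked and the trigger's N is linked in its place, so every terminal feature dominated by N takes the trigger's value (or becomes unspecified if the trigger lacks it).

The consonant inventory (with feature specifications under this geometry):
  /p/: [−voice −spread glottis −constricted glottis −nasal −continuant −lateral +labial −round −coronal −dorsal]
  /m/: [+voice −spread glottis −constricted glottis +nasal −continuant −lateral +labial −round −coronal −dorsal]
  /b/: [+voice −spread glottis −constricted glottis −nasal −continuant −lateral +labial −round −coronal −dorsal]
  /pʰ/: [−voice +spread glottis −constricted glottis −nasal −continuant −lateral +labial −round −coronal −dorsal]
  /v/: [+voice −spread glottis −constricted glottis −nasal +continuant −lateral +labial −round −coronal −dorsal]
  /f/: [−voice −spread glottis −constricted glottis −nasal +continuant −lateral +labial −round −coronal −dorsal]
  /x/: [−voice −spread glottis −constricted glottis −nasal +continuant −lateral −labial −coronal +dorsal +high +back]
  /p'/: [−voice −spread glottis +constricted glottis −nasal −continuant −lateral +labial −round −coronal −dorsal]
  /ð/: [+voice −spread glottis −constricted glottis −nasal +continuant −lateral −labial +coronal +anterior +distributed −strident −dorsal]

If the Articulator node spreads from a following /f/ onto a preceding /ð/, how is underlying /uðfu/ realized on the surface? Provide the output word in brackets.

Articulator immediately or transitively dominates [labial], [round], [coronal], [anterior], [distributed], [strident].
Spreading Articulator from /f/ onto /ð/ replaces those values with /f/'s: [+labial], [−round], [−coronal]. Features outside Articulator ([voice], [spread glottis], [constricted glottis], …) stay as in /ð/.
The resulting bundle matches /v/ in the inventory; substituting it for /ð/ gives [uvfu].

[uvfu]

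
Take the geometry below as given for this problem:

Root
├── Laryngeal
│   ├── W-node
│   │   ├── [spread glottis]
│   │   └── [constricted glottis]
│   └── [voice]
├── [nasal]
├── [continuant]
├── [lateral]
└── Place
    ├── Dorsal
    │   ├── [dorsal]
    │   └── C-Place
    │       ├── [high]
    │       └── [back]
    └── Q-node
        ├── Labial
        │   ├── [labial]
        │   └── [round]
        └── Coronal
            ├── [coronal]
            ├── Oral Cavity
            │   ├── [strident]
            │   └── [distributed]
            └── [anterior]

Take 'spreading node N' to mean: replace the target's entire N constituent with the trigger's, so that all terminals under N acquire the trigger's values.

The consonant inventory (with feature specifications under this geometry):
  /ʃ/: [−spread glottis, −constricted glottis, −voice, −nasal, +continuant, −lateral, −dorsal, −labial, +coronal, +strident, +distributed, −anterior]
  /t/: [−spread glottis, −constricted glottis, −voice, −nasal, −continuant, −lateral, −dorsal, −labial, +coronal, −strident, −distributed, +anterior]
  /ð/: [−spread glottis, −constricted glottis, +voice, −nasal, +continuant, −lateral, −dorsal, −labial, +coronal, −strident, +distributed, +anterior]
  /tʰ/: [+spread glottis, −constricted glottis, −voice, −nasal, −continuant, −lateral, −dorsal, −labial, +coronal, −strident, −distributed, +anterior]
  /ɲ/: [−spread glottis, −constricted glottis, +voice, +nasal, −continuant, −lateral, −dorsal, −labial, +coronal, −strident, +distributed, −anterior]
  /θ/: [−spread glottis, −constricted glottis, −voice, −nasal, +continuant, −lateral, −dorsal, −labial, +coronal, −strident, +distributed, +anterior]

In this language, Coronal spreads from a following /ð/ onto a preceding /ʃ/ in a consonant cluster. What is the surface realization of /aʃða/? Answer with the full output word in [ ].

Coronal immediately or transitively dominates [coronal], [strident], [distributed], [anterior].
After delinking /ʃ/'s Coronal and linking /ð/'s, the affected terminals become [+coronal], [−strident], [+distributed], [+anterior]; [spread glottis], [constricted glottis], [voice], … (outside Coronal) are retained from /ʃ/.
Among the inventory, only /θ/ has exactly this specification, giving the surface form [aθða].

[aθða]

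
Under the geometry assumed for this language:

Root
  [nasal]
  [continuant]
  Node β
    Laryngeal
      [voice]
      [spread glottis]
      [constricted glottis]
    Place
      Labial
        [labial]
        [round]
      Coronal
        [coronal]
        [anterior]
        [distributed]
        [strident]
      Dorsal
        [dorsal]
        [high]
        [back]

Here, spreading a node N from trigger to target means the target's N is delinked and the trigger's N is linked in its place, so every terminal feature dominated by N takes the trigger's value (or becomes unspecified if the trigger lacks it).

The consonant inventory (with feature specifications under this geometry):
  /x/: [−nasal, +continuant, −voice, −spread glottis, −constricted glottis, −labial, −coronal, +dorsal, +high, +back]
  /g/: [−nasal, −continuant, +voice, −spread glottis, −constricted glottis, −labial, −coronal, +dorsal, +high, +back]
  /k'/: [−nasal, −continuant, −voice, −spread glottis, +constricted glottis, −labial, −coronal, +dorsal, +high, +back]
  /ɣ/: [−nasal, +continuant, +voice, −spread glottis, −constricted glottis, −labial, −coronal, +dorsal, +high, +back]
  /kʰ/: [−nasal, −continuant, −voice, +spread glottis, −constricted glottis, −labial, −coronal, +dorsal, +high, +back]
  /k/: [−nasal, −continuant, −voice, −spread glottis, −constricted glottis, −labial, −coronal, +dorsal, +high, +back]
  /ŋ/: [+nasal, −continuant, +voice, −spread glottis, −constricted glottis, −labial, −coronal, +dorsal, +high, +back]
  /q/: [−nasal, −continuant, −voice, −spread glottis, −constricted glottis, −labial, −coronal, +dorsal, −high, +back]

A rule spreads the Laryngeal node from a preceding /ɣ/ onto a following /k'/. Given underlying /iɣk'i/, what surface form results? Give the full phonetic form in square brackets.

[iɣgi]

Laryngeal immediately or transitively dominates [voice], [spread glottis], [constricted glottis].
The target acquires /ɣ/'s values for everything under Laryngeal — [+voice], [−spread glottis], [−constricted glottis] — while keeping its own [nasal], [continuant], [labial], ….
Among the inventory, only /g/ has exactly this specification, giving the surface form [iɣgi].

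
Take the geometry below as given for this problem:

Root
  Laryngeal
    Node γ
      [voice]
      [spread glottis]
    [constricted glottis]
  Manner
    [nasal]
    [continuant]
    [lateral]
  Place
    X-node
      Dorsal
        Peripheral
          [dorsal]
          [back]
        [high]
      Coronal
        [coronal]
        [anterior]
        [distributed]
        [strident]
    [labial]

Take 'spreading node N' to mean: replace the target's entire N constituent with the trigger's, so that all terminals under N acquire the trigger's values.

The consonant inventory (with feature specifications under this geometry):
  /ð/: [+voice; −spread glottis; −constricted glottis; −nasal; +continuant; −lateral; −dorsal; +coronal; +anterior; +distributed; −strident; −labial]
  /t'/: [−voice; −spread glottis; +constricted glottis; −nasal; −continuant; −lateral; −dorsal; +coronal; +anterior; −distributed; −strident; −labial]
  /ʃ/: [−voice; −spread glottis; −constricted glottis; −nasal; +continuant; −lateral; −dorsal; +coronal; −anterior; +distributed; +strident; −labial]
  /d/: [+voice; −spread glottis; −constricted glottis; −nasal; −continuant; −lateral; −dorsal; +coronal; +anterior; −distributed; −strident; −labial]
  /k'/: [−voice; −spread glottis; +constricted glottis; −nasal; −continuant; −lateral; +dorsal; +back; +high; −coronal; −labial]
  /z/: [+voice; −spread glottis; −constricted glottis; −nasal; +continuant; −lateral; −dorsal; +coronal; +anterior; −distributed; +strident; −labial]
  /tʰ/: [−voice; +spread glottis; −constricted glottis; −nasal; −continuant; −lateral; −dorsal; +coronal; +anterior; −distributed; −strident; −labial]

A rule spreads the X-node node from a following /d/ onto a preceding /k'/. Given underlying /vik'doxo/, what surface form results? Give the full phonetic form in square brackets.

[vit'doxo]

X-node immediately or transitively dominates [dorsal], [back], [high], [coronal], [anterior], [distributed], [strident].
After delinking /k'/'s X-node and linking /d/'s, the affected terminals become [−dorsal], [+coronal], [+anterior], [−distributed], [−strident]; [voice], [spread glottis], [constricted glottis], … (outside X-node) are retained from /k'/.
The resulting bundle matches /t'/ in the inventory; substituting it for /k'/ gives [vit'doxo].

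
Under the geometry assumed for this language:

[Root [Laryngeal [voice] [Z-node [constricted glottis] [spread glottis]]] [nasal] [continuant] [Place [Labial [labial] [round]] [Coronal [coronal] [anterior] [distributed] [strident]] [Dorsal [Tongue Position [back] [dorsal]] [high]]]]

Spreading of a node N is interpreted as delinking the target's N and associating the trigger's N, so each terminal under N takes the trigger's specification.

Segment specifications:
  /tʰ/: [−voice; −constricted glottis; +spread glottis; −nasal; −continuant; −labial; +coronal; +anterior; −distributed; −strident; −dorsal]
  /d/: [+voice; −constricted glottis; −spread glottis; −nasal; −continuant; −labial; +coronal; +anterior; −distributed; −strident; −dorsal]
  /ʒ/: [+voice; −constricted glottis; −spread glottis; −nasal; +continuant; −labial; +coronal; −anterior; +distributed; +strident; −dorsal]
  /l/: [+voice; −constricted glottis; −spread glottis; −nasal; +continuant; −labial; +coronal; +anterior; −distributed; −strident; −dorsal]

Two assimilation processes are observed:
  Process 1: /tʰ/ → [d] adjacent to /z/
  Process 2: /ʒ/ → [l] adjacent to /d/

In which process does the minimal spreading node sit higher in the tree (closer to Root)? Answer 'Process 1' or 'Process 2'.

In Process 1, [voice], [spread glottis] change, so the minimal spreading node is Laryngeal at depth 1.
Process 2: the features that change are [anterior], [distributed], [strident]; the minimal node is Coronal (depth 2).
Laryngeal (depth 1) sits above Coronal (depth 2), making Process 1 the one with the higher spreading node.

Process 1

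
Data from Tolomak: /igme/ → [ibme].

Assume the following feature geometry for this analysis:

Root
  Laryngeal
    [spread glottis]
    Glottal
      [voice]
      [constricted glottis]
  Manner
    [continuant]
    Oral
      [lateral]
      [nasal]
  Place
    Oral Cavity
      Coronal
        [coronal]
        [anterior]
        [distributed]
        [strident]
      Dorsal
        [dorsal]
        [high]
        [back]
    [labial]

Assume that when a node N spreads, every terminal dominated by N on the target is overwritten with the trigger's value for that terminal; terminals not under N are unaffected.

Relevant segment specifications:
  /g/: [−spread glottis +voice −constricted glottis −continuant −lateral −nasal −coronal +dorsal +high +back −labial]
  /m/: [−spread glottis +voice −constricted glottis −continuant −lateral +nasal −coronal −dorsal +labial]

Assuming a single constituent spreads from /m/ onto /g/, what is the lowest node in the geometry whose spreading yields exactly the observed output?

Place

Feature comparison: [labial], [dorsal], [high], [back] differ between /g/ and [b]; the remaining terminals match.
Tracing each changed feature up the tree, the paths first meet at Place; any lower node misses at least one of them.
If Place spreads, every terminal under it takes /m/'s value, producing [b] as observed.
[nasal] — on which /m/ differs from /g/ — is unchanged, so Root cannot have spread; the constituent is no larger than Place.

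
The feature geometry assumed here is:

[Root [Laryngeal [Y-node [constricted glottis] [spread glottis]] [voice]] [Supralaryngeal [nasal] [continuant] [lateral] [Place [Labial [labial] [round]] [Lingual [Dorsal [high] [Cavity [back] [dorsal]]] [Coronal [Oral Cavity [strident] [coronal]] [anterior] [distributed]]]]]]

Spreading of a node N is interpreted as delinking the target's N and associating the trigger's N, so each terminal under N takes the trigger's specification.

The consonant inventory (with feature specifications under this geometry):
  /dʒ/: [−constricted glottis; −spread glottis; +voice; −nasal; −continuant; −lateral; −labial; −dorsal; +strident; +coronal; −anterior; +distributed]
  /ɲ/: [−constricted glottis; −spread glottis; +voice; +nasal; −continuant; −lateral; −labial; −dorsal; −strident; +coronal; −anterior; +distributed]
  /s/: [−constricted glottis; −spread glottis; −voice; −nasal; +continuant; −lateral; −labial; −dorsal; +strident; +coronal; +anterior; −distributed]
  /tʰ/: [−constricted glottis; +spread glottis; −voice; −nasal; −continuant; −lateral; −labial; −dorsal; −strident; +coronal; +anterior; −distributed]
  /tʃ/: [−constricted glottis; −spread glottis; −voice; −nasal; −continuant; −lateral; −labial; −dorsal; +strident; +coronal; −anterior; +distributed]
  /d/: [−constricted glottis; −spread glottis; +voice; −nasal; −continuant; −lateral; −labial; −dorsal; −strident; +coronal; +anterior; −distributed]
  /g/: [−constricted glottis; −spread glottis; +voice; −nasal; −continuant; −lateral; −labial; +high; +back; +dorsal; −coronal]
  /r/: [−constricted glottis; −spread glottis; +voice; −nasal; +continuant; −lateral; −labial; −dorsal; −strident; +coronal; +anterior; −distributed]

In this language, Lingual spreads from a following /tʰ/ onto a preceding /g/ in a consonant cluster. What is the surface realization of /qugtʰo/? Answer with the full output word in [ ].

[qudtʰo]

The Lingual node dominates the terminals [high], [back], [dorsal], [strident], [coronal], [anterior], [distributed].
The target acquires /tʰ/'s values for everything under Lingual — [−dorsal], [−strident], [+coronal], [+anterior], [−distributed] — while keeping its own [constricted glottis], [spread glottis], [voice], ….
This feature bundle is that of [d], so /qugtʰo/ surfaces as [qudtʰo].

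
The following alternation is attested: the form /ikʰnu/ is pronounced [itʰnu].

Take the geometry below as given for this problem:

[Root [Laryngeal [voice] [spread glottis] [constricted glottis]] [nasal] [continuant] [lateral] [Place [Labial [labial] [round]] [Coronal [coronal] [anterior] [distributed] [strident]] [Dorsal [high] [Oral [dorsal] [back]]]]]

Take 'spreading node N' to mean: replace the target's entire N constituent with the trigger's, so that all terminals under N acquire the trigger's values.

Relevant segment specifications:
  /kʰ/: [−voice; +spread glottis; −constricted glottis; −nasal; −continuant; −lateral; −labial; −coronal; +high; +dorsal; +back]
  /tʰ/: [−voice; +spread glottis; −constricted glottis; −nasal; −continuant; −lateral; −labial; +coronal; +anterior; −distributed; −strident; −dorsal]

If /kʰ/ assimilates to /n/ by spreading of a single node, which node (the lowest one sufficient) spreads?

The alternation /kʰ/ → [tʰ] changes [coronal], [anterior], [distributed], [strident], [dorsal], [high], [back] and nothing else.
These terminals are all dominated by Place, and no proper subconstituent of Place covers them all; Place is their lowest common ancestor.
Delinking /kʰ/'s Place and associating /n/'s Place gives precisely the feature bundle of [tʰ].
Since [voice], [spread glottis] are preserved even though /n/ disagrees there, no node above Place spread.

Place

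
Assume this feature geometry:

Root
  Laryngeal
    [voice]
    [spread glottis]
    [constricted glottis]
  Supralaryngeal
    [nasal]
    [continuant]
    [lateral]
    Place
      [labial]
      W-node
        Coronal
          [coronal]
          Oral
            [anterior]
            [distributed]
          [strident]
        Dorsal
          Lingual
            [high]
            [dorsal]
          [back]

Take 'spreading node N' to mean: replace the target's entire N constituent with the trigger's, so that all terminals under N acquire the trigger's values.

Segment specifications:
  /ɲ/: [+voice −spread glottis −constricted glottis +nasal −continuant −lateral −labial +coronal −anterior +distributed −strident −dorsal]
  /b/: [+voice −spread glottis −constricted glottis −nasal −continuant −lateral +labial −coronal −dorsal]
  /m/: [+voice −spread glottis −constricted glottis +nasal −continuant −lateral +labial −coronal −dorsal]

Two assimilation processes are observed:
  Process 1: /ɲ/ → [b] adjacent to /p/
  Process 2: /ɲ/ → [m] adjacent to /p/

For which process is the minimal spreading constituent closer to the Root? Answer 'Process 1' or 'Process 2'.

Process 1

Process 1: the features that change are [nasal], [labial], [coronal], [anterior], [distributed], [strident]; the minimal node is Supralaryngeal (depth 1).
Process 2: the features that change are [labial], [coronal], [anterior], [distributed], [strident]; the minimal node is Place (depth 2).
Depth 1 < depth 2; Process 1 involves the structurally higher constituent Supralaryngeal.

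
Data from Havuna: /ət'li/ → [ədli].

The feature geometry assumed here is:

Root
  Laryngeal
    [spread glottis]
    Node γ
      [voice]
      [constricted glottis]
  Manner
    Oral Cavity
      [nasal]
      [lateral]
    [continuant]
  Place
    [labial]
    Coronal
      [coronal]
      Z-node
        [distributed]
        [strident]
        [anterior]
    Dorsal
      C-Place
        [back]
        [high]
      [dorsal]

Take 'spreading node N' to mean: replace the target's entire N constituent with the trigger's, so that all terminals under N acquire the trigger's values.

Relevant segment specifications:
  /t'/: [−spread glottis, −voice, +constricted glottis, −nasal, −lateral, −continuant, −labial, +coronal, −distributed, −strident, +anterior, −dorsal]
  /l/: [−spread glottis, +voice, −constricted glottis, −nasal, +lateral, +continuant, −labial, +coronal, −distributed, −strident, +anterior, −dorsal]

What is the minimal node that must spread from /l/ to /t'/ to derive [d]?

Node γ

/t'/ and [d] differ in [voice], [constricted glottis]; every other specified feature is identical.
In this geometry the lowest node dominating all of them is Node γ: every daughter of Node γ dominates only a proper subset, so no lower node suffices.
Delinking /t'/'s Node γ and associating /l/'s Node γ gives precisely the feature bundle of [d].
Features on which the two segments disagree outside Node γ, such as [lateral], [continuant], are unchanged — nothing dominating them spread, and Node γ is the minimal sufficient constituent.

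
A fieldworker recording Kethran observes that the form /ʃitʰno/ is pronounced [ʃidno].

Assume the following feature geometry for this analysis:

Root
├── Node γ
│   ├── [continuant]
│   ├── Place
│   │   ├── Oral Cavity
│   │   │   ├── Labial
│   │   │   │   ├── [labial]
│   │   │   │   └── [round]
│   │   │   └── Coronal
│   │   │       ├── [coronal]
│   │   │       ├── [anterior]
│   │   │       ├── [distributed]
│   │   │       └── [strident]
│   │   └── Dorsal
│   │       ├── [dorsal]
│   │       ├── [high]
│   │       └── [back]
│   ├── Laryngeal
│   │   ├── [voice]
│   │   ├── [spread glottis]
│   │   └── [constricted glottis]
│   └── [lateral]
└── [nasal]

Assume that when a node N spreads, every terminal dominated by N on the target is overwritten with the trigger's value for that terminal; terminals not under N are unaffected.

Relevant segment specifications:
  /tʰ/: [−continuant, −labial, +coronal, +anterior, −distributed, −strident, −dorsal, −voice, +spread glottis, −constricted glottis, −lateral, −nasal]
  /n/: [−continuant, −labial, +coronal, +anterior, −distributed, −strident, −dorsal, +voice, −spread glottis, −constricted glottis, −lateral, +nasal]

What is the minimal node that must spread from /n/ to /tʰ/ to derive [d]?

Laryngeal

/tʰ/ and [d] differ in [voice], [spread glottis]; every other specified feature is identical.
These terminals are all dominated by Laryngeal, and no proper subconstituent of Laryngeal covers them all; Laryngeal is their lowest common ancestor.
Delinking /tʰ/'s Laryngeal and associating /n/'s Laryngeal gives precisely the feature bundle of [d].
[nasal] stays as in /tʰ/ although /n/ differs there, so no node dominating it spread; among the remaining candidates Laryngeal is the lowest that derives the output.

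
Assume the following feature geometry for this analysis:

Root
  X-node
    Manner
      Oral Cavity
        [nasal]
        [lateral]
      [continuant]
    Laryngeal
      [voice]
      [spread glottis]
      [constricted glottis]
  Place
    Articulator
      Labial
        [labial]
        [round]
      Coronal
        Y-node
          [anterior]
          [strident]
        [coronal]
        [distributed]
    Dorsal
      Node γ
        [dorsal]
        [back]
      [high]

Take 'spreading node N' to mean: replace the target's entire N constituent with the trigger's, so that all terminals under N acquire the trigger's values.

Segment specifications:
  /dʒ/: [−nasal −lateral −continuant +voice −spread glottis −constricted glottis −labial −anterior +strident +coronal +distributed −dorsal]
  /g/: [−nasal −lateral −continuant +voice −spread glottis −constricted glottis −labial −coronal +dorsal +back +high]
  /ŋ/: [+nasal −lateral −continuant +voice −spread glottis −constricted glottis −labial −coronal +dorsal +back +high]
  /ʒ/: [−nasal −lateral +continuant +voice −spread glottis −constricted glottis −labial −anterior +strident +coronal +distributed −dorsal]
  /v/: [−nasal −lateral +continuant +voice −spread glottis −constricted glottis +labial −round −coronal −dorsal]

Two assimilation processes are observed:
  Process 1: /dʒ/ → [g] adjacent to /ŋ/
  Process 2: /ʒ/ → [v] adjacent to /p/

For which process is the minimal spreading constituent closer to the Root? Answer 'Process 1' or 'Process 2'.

Process 1

Process 1 alters [coronal], [anterior], [distributed], [strident], [dorsal], [high], [back]; the lowest common ancestor is Place (depth 1 from Root).
Process 2 alters [labial], [round], [coronal], [anterior], [distributed], [strident]; the lowest common ancestor is Articulator (depth 2 from Root).
Place (depth 1) sits above Articulator (depth 2), making Process 1 the one with the higher spreading node.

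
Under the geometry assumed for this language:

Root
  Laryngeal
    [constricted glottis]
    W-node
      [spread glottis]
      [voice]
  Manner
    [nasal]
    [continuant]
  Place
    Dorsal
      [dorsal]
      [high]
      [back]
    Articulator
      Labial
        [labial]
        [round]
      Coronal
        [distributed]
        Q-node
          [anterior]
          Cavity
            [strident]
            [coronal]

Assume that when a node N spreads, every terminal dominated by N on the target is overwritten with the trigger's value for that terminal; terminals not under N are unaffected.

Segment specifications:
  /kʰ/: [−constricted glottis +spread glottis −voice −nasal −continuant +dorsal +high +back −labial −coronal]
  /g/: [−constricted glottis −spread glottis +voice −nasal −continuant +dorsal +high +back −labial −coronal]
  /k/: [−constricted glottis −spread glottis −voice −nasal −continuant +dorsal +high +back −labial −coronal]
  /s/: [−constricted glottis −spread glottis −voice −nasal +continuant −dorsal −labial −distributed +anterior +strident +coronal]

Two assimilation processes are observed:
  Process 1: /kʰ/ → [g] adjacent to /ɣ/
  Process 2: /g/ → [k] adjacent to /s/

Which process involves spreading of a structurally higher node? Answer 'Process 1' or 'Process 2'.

Process 1

Process 1: the features that change are [voice], [spread glottis]; the minimal node is W-node (depth 2).
Process 2: the feature that changes is [voice]; the minimal node is [voice] (depth 3).
W-node (depth 2) sits above [voice] (depth 3), making Process 1 the one with the higher spreading node.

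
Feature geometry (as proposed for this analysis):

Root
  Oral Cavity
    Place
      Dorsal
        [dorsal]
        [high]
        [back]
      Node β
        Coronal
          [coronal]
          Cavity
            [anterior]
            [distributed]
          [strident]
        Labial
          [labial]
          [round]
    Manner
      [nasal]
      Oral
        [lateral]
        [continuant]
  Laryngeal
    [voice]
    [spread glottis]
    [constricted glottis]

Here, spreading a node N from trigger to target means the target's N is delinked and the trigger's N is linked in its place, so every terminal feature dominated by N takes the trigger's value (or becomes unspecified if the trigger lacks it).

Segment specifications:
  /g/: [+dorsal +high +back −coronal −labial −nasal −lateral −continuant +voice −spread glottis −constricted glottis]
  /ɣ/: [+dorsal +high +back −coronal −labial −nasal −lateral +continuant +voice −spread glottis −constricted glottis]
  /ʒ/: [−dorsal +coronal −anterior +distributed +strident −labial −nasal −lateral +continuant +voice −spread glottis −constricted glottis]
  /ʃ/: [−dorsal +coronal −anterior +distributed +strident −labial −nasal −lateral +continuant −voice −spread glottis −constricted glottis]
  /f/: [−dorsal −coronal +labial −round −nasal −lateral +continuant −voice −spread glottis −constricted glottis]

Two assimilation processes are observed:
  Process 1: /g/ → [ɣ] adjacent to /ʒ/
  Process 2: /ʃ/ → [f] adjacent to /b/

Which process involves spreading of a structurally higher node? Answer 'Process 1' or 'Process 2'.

Process 2

Process 1: the feature that changes is [continuant]; the minimal node is [continuant] (depth 4).
In Process 2, [labial], [round], [coronal], [anterior], [distributed], [strident] change, so the minimal spreading node is Node β at depth 3.
Node β is closer to Root than [continuant], so Process 2 spreads the higher node.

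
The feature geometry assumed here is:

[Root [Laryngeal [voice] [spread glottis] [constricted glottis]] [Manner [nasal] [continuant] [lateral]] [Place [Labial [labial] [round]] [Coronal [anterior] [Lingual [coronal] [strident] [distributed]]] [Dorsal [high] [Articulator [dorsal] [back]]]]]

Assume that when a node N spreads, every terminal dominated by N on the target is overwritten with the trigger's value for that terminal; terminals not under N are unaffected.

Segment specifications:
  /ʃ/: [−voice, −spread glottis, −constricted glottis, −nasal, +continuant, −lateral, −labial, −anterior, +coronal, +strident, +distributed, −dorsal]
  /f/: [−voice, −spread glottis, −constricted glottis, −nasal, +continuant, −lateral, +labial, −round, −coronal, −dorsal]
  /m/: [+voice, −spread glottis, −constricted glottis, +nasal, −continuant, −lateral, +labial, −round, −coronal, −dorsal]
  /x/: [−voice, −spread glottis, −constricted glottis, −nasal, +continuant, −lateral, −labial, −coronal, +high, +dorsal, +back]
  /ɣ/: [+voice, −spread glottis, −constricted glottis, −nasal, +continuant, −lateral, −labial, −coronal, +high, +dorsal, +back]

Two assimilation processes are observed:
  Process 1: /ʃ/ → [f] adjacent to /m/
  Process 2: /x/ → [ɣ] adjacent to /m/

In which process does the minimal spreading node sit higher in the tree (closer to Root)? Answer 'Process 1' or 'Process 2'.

Process 1: the features that change are [labial], [round], [coronal], [anterior], [distributed], [strident]; the minimal node is Place (depth 1).
Process 2 alters [voice]; the lowest dominating node is [voice] (depth 2 from Root).
Depth 1 < depth 2; Process 1 involves the structurally higher constituent Place.

Process 1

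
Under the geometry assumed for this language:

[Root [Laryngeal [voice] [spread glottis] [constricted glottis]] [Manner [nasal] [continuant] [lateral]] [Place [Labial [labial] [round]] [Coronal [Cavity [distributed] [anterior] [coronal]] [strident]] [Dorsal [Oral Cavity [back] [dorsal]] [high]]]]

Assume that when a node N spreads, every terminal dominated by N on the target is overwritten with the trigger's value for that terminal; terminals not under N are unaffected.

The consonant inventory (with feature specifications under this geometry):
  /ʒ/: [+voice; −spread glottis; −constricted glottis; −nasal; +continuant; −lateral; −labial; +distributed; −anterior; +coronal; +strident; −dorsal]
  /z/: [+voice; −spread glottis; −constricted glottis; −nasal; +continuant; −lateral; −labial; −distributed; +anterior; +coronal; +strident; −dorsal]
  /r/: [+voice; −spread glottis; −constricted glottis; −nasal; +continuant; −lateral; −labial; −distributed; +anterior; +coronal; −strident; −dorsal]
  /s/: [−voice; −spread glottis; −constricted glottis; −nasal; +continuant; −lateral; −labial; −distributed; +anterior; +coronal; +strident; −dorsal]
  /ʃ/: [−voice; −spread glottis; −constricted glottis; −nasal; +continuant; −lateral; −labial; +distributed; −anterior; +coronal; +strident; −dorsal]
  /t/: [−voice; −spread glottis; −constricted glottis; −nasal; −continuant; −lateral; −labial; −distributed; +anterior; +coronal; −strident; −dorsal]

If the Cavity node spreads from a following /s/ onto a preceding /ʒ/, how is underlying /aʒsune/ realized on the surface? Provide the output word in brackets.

[azsune]

Cavity immediately or transitively dominates [distributed], [anterior], [coronal].
After delinking /ʒ/'s Cavity and linking /s/'s, the affected terminals become [−distributed], [+anterior], [+coronal]; [voice], [spread glottis], [constricted glottis], … (outside Cavity) are retained from /ʒ/.
The resulting bundle matches /z/ in the inventory; substituting it for /ʒ/ gives [azsune].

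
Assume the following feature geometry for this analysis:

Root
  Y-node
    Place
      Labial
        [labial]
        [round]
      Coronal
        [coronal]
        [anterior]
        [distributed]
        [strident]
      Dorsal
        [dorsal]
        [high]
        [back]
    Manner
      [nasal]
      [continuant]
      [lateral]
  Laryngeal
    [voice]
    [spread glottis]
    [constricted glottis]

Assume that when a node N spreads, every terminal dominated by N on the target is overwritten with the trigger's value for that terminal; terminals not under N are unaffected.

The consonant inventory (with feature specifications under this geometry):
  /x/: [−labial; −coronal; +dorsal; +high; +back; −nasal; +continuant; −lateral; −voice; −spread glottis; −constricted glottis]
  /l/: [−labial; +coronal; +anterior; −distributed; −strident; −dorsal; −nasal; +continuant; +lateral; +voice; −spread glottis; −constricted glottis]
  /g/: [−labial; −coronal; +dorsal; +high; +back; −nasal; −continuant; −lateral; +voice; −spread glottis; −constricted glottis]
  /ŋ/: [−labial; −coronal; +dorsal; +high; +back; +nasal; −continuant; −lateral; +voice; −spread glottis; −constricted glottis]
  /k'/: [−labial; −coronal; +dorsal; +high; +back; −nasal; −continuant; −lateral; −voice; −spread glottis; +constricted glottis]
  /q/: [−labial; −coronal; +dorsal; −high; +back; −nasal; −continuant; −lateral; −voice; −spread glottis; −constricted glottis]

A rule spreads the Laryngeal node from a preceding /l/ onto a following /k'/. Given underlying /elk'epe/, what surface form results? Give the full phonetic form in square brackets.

The Laryngeal node dominates the terminals [voice], [spread glottis], [constricted glottis].
The target acquires /l/'s values for everything under Laryngeal — [+voice], [−spread glottis], [−constricted glottis] — while keeping its own [labial], [coronal], [dorsal], ….
This feature bundle is that of [g], so /elk'epe/ surfaces as [elgepe].

[elgepe]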